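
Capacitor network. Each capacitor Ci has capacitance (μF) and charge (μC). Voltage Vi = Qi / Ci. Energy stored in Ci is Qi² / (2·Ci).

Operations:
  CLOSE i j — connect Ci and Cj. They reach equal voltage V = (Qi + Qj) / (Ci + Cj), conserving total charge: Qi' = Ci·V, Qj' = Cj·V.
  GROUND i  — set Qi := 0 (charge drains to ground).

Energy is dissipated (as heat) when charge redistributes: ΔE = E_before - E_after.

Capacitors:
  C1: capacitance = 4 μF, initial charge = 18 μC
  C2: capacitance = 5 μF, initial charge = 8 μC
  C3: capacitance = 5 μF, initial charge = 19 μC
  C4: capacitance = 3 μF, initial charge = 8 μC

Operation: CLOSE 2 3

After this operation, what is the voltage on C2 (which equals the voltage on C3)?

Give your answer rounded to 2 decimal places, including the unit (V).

Answer: 2.70 V

Derivation:
Initial: C1(4μF, Q=18μC, V=4.50V), C2(5μF, Q=8μC, V=1.60V), C3(5μF, Q=19μC, V=3.80V), C4(3μF, Q=8μC, V=2.67V)
Op 1: CLOSE 2-3: Q_total=27.00, C_total=10.00, V=2.70; Q2=13.50, Q3=13.50; dissipated=6.050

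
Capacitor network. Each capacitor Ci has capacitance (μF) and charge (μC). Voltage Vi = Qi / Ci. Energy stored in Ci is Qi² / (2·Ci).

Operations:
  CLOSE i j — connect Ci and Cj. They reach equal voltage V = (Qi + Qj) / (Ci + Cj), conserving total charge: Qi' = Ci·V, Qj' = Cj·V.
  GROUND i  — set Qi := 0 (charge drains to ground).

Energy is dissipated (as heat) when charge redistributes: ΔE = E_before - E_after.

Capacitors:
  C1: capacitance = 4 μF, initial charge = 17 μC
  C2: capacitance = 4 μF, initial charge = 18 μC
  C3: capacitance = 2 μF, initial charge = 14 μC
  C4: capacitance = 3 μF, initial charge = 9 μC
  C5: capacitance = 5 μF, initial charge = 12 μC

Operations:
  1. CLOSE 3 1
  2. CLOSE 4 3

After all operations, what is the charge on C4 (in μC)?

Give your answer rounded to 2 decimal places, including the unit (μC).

Answer: 11.60 μC

Derivation:
Initial: C1(4μF, Q=17μC, V=4.25V), C2(4μF, Q=18μC, V=4.50V), C3(2μF, Q=14μC, V=7.00V), C4(3μF, Q=9μC, V=3.00V), C5(5μF, Q=12μC, V=2.40V)
Op 1: CLOSE 3-1: Q_total=31.00, C_total=6.00, V=5.17; Q3=10.33, Q1=20.67; dissipated=5.042
Op 2: CLOSE 4-3: Q_total=19.33, C_total=5.00, V=3.87; Q4=11.60, Q3=7.73; dissipated=2.817
Final charges: Q1=20.67, Q2=18.00, Q3=7.73, Q4=11.60, Q5=12.00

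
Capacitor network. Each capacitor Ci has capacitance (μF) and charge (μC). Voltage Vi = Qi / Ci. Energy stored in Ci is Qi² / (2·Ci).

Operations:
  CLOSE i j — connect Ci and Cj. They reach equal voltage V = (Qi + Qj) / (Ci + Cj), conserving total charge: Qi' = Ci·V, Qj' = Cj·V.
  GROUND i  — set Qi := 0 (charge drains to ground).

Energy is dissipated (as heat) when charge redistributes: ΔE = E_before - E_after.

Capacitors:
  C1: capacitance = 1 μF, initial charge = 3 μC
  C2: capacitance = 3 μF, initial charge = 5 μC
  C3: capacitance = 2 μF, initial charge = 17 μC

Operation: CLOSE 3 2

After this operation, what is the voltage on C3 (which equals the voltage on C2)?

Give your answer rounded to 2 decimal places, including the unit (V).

Answer: 4.40 V

Derivation:
Initial: C1(1μF, Q=3μC, V=3.00V), C2(3μF, Q=5μC, V=1.67V), C3(2μF, Q=17μC, V=8.50V)
Op 1: CLOSE 3-2: Q_total=22.00, C_total=5.00, V=4.40; Q3=8.80, Q2=13.20; dissipated=28.017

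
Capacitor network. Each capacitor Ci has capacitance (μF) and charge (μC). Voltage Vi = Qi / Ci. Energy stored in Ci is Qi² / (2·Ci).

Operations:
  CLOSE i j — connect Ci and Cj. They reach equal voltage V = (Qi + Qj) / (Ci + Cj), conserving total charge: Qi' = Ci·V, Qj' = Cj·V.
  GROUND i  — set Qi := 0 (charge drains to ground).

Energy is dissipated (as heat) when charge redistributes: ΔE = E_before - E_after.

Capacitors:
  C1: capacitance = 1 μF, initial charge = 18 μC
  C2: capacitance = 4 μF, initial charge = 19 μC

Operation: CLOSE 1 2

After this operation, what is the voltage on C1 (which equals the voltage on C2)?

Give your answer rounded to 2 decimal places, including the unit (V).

Initial: C1(1μF, Q=18μC, V=18.00V), C2(4μF, Q=19μC, V=4.75V)
Op 1: CLOSE 1-2: Q_total=37.00, C_total=5.00, V=7.40; Q1=7.40, Q2=29.60; dissipated=70.225

Answer: 7.40 V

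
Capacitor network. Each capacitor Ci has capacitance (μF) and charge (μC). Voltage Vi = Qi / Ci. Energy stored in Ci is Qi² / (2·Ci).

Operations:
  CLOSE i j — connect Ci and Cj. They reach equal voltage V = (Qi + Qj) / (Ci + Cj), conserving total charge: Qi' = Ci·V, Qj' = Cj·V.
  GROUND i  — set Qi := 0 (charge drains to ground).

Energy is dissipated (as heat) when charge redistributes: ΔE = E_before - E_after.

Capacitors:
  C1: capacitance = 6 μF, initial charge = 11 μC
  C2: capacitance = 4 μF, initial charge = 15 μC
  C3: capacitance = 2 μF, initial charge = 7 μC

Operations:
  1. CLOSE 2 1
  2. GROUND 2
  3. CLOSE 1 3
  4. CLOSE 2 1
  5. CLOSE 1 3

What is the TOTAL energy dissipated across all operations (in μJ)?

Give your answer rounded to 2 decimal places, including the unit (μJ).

Answer: 29.07 μJ

Derivation:
Initial: C1(6μF, Q=11μC, V=1.83V), C2(4μF, Q=15μC, V=3.75V), C3(2μF, Q=7μC, V=3.50V)
Op 1: CLOSE 2-1: Q_total=26.00, C_total=10.00, V=2.60; Q2=10.40, Q1=15.60; dissipated=4.408
Op 2: GROUND 2: Q2=0; energy lost=13.520
Op 3: CLOSE 1-3: Q_total=22.60, C_total=8.00, V=2.83; Q1=16.95, Q3=5.65; dissipated=0.608
Op 4: CLOSE 2-1: Q_total=16.95, C_total=10.00, V=1.70; Q2=6.78, Q1=10.17; dissipated=9.577
Op 5: CLOSE 1-3: Q_total=15.82, C_total=8.00, V=1.98; Q1=11.87, Q3=3.96; dissipated=0.958
Total dissipated: 29.070 μJ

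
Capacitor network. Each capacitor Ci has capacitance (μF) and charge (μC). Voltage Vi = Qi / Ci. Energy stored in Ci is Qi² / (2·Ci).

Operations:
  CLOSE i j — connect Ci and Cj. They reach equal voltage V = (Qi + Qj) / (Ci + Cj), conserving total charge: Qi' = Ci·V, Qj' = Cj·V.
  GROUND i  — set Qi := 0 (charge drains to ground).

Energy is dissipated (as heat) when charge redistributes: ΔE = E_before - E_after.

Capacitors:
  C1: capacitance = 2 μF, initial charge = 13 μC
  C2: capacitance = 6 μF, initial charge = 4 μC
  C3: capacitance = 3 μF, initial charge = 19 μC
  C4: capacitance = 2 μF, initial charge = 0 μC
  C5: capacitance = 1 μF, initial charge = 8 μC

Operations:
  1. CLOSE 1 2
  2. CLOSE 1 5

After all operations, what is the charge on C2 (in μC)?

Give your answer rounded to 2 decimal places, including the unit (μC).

Initial: C1(2μF, Q=13μC, V=6.50V), C2(6μF, Q=4μC, V=0.67V), C3(3μF, Q=19μC, V=6.33V), C4(2μF, Q=0μC, V=0.00V), C5(1μF, Q=8μC, V=8.00V)
Op 1: CLOSE 1-2: Q_total=17.00, C_total=8.00, V=2.12; Q1=4.25, Q2=12.75; dissipated=25.521
Op 2: CLOSE 1-5: Q_total=12.25, C_total=3.00, V=4.08; Q1=8.17, Q5=4.08; dissipated=11.505
Final charges: Q1=8.17, Q2=12.75, Q3=19.00, Q4=0.00, Q5=4.08

Answer: 12.75 μC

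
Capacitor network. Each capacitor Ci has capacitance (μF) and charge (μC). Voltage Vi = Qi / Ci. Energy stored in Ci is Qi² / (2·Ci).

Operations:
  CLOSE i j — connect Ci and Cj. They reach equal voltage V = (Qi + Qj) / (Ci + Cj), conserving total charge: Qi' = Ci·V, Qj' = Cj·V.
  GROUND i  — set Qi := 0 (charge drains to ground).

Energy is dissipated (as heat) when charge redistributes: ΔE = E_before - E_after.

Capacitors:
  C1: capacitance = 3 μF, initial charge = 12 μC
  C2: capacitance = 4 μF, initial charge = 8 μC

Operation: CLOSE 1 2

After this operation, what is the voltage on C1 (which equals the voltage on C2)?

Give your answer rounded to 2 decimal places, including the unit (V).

Initial: C1(3μF, Q=12μC, V=4.00V), C2(4μF, Q=8μC, V=2.00V)
Op 1: CLOSE 1-2: Q_total=20.00, C_total=7.00, V=2.86; Q1=8.57, Q2=11.43; dissipated=3.429

Answer: 2.86 V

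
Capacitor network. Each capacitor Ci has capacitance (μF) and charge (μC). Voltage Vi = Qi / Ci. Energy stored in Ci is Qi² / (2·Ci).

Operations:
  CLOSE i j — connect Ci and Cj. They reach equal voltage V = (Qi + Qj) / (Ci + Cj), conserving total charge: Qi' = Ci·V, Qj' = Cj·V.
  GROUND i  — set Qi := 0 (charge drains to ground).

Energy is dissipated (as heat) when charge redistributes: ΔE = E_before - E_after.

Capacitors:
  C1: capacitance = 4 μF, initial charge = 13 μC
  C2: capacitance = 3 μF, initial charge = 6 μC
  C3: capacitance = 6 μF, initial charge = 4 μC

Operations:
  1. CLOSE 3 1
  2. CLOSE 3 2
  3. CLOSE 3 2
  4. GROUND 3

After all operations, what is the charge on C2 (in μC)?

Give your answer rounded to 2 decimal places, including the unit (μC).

Initial: C1(4μF, Q=13μC, V=3.25V), C2(3μF, Q=6μC, V=2.00V), C3(6μF, Q=4μC, V=0.67V)
Op 1: CLOSE 3-1: Q_total=17.00, C_total=10.00, V=1.70; Q3=10.20, Q1=6.80; dissipated=8.008
Op 2: CLOSE 3-2: Q_total=16.20, C_total=9.00, V=1.80; Q3=10.80, Q2=5.40; dissipated=0.090
Op 3: CLOSE 3-2: Q_total=16.20, C_total=9.00, V=1.80; Q3=10.80, Q2=5.40; dissipated=0.000
Op 4: GROUND 3: Q3=0; energy lost=9.720
Final charges: Q1=6.80, Q2=5.40, Q3=0.00

Answer: 5.40 μC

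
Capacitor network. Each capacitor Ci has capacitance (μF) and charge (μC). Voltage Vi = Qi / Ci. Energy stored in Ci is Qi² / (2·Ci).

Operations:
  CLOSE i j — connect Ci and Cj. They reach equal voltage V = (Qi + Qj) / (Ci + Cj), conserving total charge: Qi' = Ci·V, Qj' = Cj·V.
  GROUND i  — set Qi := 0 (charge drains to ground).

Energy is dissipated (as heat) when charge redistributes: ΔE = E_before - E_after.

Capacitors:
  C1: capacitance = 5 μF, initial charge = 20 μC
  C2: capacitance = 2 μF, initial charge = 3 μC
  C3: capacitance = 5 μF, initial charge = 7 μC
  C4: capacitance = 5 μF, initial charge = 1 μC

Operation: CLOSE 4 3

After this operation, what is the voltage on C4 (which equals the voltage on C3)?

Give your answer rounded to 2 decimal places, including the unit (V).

Initial: C1(5μF, Q=20μC, V=4.00V), C2(2μF, Q=3μC, V=1.50V), C3(5μF, Q=7μC, V=1.40V), C4(5μF, Q=1μC, V=0.20V)
Op 1: CLOSE 4-3: Q_total=8.00, C_total=10.00, V=0.80; Q4=4.00, Q3=4.00; dissipated=1.800

Answer: 0.80 V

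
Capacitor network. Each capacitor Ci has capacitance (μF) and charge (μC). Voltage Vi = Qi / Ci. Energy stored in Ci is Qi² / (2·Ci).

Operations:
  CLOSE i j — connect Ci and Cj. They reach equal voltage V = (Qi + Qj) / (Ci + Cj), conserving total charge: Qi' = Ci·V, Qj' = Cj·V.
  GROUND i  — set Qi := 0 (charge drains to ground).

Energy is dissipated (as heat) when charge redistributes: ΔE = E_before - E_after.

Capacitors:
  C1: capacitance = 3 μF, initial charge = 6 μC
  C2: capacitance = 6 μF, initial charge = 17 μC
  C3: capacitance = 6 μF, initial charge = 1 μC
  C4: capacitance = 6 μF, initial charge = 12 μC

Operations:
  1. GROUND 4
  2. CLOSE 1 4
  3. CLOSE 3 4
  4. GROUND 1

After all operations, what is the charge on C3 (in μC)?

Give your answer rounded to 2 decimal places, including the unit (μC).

Answer: 2.50 μC

Derivation:
Initial: C1(3μF, Q=6μC, V=2.00V), C2(6μF, Q=17μC, V=2.83V), C3(6μF, Q=1μC, V=0.17V), C4(6μF, Q=12μC, V=2.00V)
Op 1: GROUND 4: Q4=0; energy lost=12.000
Op 2: CLOSE 1-4: Q_total=6.00, C_total=9.00, V=0.67; Q1=2.00, Q4=4.00; dissipated=4.000
Op 3: CLOSE 3-4: Q_total=5.00, C_total=12.00, V=0.42; Q3=2.50, Q4=2.50; dissipated=0.375
Op 4: GROUND 1: Q1=0; energy lost=0.667
Final charges: Q1=0.00, Q2=17.00, Q3=2.50, Q4=2.50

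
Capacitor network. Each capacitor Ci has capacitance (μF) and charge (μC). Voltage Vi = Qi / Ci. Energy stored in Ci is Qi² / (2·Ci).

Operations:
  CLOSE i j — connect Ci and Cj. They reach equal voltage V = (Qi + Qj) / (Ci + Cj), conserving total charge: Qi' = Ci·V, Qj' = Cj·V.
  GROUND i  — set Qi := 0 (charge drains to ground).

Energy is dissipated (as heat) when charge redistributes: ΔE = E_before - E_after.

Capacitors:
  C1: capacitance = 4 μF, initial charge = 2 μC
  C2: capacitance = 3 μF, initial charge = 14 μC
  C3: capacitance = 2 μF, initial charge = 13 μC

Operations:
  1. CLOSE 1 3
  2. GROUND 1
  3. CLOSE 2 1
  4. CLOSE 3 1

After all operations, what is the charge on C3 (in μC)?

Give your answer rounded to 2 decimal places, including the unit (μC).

Initial: C1(4μF, Q=2μC, V=0.50V), C2(3μF, Q=14μC, V=4.67V), C3(2μF, Q=13μC, V=6.50V)
Op 1: CLOSE 1-3: Q_total=15.00, C_total=6.00, V=2.50; Q1=10.00, Q3=5.00; dissipated=24.000
Op 2: GROUND 1: Q1=0; energy lost=12.500
Op 3: CLOSE 2-1: Q_total=14.00, C_total=7.00, V=2.00; Q2=6.00, Q1=8.00; dissipated=18.667
Op 4: CLOSE 3-1: Q_total=13.00, C_total=6.00, V=2.17; Q3=4.33, Q1=8.67; dissipated=0.167
Final charges: Q1=8.67, Q2=6.00, Q3=4.33

Answer: 4.33 μC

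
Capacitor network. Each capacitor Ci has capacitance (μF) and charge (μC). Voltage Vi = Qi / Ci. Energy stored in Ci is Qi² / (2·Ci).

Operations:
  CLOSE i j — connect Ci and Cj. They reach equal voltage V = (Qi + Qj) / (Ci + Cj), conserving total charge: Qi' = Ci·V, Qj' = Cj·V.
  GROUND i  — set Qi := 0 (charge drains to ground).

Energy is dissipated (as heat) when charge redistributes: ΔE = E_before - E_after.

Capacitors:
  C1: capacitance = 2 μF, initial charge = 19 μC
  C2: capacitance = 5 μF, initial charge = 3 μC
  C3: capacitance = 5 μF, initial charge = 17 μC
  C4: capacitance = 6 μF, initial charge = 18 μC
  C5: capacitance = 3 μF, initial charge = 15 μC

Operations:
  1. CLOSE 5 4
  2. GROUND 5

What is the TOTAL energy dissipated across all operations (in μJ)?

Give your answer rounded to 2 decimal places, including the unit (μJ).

Answer: 24.17 μJ

Derivation:
Initial: C1(2μF, Q=19μC, V=9.50V), C2(5μF, Q=3μC, V=0.60V), C3(5μF, Q=17μC, V=3.40V), C4(6μF, Q=18μC, V=3.00V), C5(3μF, Q=15μC, V=5.00V)
Op 1: CLOSE 5-4: Q_total=33.00, C_total=9.00, V=3.67; Q5=11.00, Q4=22.00; dissipated=4.000
Op 2: GROUND 5: Q5=0; energy lost=20.167
Total dissipated: 24.167 μJ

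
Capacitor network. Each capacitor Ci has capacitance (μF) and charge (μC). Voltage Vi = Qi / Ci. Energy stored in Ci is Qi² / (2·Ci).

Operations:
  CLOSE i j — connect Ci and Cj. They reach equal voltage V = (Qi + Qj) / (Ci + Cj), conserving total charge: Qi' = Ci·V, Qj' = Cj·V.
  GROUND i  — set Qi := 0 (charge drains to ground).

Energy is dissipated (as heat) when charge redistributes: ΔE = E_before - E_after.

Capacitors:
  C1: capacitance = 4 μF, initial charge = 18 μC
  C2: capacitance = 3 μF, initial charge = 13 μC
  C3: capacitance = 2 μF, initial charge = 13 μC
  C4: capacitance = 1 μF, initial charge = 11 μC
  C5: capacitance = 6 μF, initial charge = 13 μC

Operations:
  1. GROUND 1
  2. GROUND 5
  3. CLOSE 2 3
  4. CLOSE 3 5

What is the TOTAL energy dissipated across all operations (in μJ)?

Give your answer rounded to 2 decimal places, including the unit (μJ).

Answer: 77.68 μJ

Derivation:
Initial: C1(4μF, Q=18μC, V=4.50V), C2(3μF, Q=13μC, V=4.33V), C3(2μF, Q=13μC, V=6.50V), C4(1μF, Q=11μC, V=11.00V), C5(6μF, Q=13μC, V=2.17V)
Op 1: GROUND 1: Q1=0; energy lost=40.500
Op 2: GROUND 5: Q5=0; energy lost=14.083
Op 3: CLOSE 2-3: Q_total=26.00, C_total=5.00, V=5.20; Q2=15.60, Q3=10.40; dissipated=2.817
Op 4: CLOSE 3-5: Q_total=10.40, C_total=8.00, V=1.30; Q3=2.60, Q5=7.80; dissipated=20.280
Total dissipated: 77.680 μJ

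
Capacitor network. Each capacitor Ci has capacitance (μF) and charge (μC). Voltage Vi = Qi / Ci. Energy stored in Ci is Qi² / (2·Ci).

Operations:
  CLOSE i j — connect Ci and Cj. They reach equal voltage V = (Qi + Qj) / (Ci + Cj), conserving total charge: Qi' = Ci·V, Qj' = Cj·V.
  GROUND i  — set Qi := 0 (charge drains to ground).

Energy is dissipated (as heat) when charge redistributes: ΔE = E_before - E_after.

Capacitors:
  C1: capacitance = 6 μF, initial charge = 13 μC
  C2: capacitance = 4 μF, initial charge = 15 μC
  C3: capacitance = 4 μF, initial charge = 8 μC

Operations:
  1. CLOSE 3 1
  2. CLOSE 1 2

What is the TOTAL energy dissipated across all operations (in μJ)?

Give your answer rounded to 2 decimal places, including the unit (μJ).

Answer: 3.30 μJ

Derivation:
Initial: C1(6μF, Q=13μC, V=2.17V), C2(4μF, Q=15μC, V=3.75V), C3(4μF, Q=8μC, V=2.00V)
Op 1: CLOSE 3-1: Q_total=21.00, C_total=10.00, V=2.10; Q3=8.40, Q1=12.60; dissipated=0.033
Op 2: CLOSE 1-2: Q_total=27.60, C_total=10.00, V=2.76; Q1=16.56, Q2=11.04; dissipated=3.267
Total dissipated: 3.300 μJ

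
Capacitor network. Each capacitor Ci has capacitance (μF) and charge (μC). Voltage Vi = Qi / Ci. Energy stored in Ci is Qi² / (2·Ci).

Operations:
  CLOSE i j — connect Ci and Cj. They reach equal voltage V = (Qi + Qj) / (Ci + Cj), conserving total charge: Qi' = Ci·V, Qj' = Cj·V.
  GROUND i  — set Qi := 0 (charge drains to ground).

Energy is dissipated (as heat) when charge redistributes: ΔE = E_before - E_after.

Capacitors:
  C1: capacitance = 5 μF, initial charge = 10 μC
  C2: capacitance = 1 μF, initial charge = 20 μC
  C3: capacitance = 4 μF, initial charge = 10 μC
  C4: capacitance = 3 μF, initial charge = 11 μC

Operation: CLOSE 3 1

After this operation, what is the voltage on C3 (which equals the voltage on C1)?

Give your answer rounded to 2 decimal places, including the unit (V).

Initial: C1(5μF, Q=10μC, V=2.00V), C2(1μF, Q=20μC, V=20.00V), C3(4μF, Q=10μC, V=2.50V), C4(3μF, Q=11μC, V=3.67V)
Op 1: CLOSE 3-1: Q_total=20.00, C_total=9.00, V=2.22; Q3=8.89, Q1=11.11; dissipated=0.278

Answer: 2.22 V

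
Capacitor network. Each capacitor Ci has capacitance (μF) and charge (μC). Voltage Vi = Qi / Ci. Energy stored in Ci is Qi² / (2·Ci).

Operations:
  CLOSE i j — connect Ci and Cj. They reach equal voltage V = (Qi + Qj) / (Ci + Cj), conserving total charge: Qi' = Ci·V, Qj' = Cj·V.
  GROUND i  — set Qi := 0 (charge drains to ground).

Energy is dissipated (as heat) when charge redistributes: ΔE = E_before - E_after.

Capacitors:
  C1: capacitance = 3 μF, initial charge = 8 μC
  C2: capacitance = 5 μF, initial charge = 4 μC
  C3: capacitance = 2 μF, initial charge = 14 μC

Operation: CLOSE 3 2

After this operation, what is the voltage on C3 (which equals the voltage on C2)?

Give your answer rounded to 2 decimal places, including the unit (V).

Initial: C1(3μF, Q=8μC, V=2.67V), C2(5μF, Q=4μC, V=0.80V), C3(2μF, Q=14μC, V=7.00V)
Op 1: CLOSE 3-2: Q_total=18.00, C_total=7.00, V=2.57; Q3=5.14, Q2=12.86; dissipated=27.457

Answer: 2.57 V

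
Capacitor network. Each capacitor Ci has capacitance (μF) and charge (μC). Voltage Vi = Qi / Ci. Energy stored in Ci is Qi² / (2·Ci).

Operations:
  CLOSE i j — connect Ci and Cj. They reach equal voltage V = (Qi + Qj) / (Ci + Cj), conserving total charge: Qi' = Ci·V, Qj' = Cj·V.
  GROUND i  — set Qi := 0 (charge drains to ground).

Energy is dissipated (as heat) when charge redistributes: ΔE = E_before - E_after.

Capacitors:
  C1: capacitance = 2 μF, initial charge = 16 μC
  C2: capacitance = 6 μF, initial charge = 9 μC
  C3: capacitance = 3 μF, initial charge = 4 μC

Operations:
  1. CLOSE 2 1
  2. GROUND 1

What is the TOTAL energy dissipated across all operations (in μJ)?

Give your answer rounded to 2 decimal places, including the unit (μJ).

Initial: C1(2μF, Q=16μC, V=8.00V), C2(6μF, Q=9μC, V=1.50V), C3(3μF, Q=4μC, V=1.33V)
Op 1: CLOSE 2-1: Q_total=25.00, C_total=8.00, V=3.12; Q2=18.75, Q1=6.25; dissipated=31.688
Op 2: GROUND 1: Q1=0; energy lost=9.766
Total dissipated: 41.453 μJ

Answer: 41.45 μJ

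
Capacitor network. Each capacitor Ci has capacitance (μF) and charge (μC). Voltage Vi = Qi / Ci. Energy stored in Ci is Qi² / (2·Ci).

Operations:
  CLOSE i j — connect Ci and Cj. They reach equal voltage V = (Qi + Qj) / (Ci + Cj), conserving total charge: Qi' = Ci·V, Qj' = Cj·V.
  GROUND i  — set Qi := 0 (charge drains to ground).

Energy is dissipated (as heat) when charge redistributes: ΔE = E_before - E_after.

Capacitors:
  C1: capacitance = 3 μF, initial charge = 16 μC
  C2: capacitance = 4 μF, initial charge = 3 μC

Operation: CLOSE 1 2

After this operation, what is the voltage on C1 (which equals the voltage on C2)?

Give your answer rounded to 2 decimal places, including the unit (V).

Initial: C1(3μF, Q=16μC, V=5.33V), C2(4μF, Q=3μC, V=0.75V)
Op 1: CLOSE 1-2: Q_total=19.00, C_total=7.00, V=2.71; Q1=8.14, Q2=10.86; dissipated=18.006

Answer: 2.71 V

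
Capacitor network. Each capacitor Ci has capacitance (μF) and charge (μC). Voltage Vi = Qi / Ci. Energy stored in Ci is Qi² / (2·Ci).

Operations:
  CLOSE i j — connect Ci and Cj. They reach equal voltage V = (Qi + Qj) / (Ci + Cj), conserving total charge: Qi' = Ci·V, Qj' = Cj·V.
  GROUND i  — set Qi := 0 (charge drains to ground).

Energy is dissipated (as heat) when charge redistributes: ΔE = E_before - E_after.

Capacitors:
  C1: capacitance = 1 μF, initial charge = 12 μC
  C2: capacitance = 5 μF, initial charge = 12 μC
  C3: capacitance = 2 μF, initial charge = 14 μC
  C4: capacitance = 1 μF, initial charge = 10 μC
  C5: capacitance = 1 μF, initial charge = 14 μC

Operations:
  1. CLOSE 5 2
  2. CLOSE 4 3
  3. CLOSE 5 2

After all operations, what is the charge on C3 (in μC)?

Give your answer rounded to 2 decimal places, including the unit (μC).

Initial: C1(1μF, Q=12μC, V=12.00V), C2(5μF, Q=12μC, V=2.40V), C3(2μF, Q=14μC, V=7.00V), C4(1μF, Q=10μC, V=10.00V), C5(1μF, Q=14μC, V=14.00V)
Op 1: CLOSE 5-2: Q_total=26.00, C_total=6.00, V=4.33; Q5=4.33, Q2=21.67; dissipated=56.067
Op 2: CLOSE 4-3: Q_total=24.00, C_total=3.00, V=8.00; Q4=8.00, Q3=16.00; dissipated=3.000
Op 3: CLOSE 5-2: Q_total=26.00, C_total=6.00, V=4.33; Q5=4.33, Q2=21.67; dissipated=0.000
Final charges: Q1=12.00, Q2=21.67, Q3=16.00, Q4=8.00, Q5=4.33

Answer: 16.00 μC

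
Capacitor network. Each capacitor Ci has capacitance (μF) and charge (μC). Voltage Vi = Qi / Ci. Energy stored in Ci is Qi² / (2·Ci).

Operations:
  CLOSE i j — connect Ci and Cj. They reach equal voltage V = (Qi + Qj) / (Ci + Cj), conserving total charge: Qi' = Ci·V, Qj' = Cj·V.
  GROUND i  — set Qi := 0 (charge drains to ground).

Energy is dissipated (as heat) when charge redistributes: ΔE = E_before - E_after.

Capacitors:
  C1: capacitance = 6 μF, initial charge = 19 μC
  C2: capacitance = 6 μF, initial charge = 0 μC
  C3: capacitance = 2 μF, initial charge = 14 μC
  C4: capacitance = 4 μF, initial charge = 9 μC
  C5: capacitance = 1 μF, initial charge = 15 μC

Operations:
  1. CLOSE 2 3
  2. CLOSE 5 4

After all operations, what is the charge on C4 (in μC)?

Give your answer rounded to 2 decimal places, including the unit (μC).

Answer: 19.20 μC

Derivation:
Initial: C1(6μF, Q=19μC, V=3.17V), C2(6μF, Q=0μC, V=0.00V), C3(2μF, Q=14μC, V=7.00V), C4(4μF, Q=9μC, V=2.25V), C5(1μF, Q=15μC, V=15.00V)
Op 1: CLOSE 2-3: Q_total=14.00, C_total=8.00, V=1.75; Q2=10.50, Q3=3.50; dissipated=36.750
Op 2: CLOSE 5-4: Q_total=24.00, C_total=5.00, V=4.80; Q5=4.80, Q4=19.20; dissipated=65.025
Final charges: Q1=19.00, Q2=10.50, Q3=3.50, Q4=19.20, Q5=4.80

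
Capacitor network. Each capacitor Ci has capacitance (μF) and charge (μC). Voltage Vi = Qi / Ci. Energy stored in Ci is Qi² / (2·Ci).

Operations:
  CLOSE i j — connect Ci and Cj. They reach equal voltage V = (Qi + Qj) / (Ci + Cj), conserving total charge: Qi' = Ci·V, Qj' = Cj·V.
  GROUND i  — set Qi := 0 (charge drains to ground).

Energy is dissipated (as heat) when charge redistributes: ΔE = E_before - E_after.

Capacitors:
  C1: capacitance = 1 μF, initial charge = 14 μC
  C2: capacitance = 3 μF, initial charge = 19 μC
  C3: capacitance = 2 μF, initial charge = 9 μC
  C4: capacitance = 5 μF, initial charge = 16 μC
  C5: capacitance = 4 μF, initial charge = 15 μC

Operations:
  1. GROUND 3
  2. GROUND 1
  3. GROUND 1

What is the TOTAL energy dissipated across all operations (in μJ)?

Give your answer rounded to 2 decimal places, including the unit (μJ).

Answer: 118.25 μJ

Derivation:
Initial: C1(1μF, Q=14μC, V=14.00V), C2(3μF, Q=19μC, V=6.33V), C3(2μF, Q=9μC, V=4.50V), C4(5μF, Q=16μC, V=3.20V), C5(4μF, Q=15μC, V=3.75V)
Op 1: GROUND 3: Q3=0; energy lost=20.250
Op 2: GROUND 1: Q1=0; energy lost=98.000
Op 3: GROUND 1: Q1=0; energy lost=0.000
Total dissipated: 118.250 μJ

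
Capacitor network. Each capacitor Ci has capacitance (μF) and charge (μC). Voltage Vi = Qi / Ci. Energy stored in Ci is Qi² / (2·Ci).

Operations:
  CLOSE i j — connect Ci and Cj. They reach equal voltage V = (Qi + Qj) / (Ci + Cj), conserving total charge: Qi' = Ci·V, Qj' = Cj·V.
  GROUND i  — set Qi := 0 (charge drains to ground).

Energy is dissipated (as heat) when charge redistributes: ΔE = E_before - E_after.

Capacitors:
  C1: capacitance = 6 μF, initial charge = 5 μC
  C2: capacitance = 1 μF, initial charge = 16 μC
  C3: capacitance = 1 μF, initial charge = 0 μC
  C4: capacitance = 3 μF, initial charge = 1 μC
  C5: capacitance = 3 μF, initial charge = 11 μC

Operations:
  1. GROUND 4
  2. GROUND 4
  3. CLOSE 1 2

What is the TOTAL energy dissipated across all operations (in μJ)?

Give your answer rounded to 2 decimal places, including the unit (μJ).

Answer: 98.75 μJ

Derivation:
Initial: C1(6μF, Q=5μC, V=0.83V), C2(1μF, Q=16μC, V=16.00V), C3(1μF, Q=0μC, V=0.00V), C4(3μF, Q=1μC, V=0.33V), C5(3μF, Q=11μC, V=3.67V)
Op 1: GROUND 4: Q4=0; energy lost=0.167
Op 2: GROUND 4: Q4=0; energy lost=0.000
Op 3: CLOSE 1-2: Q_total=21.00, C_total=7.00, V=3.00; Q1=18.00, Q2=3.00; dissipated=98.583
Total dissipated: 98.750 μJ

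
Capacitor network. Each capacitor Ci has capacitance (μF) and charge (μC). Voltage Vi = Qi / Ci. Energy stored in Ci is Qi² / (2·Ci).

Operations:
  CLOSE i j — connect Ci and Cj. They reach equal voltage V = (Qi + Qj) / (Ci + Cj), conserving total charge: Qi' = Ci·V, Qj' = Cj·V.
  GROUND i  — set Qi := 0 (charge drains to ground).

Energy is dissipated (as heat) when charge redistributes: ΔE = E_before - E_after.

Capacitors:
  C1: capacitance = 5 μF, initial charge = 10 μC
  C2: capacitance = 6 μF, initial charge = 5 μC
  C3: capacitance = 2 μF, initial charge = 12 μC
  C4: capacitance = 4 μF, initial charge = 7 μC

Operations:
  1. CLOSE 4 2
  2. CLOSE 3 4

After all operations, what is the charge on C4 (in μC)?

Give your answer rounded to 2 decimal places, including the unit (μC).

Initial: C1(5μF, Q=10μC, V=2.00V), C2(6μF, Q=5μC, V=0.83V), C3(2μF, Q=12μC, V=6.00V), C4(4μF, Q=7μC, V=1.75V)
Op 1: CLOSE 4-2: Q_total=12.00, C_total=10.00, V=1.20; Q4=4.80, Q2=7.20; dissipated=1.008
Op 2: CLOSE 3-4: Q_total=16.80, C_total=6.00, V=2.80; Q3=5.60, Q4=11.20; dissipated=15.360
Final charges: Q1=10.00, Q2=7.20, Q3=5.60, Q4=11.20

Answer: 11.20 μC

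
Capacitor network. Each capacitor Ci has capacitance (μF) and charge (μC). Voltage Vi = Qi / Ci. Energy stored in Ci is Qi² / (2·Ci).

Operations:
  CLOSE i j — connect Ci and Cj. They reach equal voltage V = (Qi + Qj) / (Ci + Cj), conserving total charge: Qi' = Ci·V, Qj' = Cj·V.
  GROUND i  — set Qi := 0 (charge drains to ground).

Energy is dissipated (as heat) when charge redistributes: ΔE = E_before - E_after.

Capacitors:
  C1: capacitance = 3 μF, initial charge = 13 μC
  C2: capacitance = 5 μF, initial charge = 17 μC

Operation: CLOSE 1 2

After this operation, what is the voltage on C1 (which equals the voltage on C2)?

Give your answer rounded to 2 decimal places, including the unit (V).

Initial: C1(3μF, Q=13μC, V=4.33V), C2(5μF, Q=17μC, V=3.40V)
Op 1: CLOSE 1-2: Q_total=30.00, C_total=8.00, V=3.75; Q1=11.25, Q2=18.75; dissipated=0.817

Answer: 3.75 V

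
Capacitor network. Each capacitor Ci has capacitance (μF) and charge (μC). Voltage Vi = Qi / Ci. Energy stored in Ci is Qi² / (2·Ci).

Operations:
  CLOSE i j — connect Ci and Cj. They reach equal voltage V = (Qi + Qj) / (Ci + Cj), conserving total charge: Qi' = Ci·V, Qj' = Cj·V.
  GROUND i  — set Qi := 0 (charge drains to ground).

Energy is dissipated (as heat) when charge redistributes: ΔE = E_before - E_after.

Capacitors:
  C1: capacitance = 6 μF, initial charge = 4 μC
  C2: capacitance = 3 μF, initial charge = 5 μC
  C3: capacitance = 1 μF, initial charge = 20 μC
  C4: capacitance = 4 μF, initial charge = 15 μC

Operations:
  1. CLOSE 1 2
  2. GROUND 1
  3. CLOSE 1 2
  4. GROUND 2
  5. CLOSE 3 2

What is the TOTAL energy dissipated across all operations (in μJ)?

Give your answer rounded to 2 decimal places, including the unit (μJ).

Answer: 155.17 μJ

Derivation:
Initial: C1(6μF, Q=4μC, V=0.67V), C2(3μF, Q=5μC, V=1.67V), C3(1μF, Q=20μC, V=20.00V), C4(4μF, Q=15μC, V=3.75V)
Op 1: CLOSE 1-2: Q_total=9.00, C_total=9.00, V=1.00; Q1=6.00, Q2=3.00; dissipated=1.000
Op 2: GROUND 1: Q1=0; energy lost=3.000
Op 3: CLOSE 1-2: Q_total=3.00, C_total=9.00, V=0.33; Q1=2.00, Q2=1.00; dissipated=1.000
Op 4: GROUND 2: Q2=0; energy lost=0.167
Op 5: CLOSE 3-2: Q_total=20.00, C_total=4.00, V=5.00; Q3=5.00, Q2=15.00; dissipated=150.000
Total dissipated: 155.167 μJ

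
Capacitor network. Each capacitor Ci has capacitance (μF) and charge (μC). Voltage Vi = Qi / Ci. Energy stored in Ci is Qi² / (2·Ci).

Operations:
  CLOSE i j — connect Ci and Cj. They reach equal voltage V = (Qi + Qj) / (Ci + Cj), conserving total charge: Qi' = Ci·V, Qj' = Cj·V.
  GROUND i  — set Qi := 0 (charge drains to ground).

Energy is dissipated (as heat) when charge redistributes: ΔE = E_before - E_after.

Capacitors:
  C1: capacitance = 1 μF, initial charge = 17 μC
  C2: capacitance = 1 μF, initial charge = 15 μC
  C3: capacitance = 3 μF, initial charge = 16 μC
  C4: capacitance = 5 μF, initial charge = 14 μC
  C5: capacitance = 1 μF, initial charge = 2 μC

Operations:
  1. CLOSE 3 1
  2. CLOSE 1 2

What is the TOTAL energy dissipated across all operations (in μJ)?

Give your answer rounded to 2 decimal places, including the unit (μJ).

Initial: C1(1μF, Q=17μC, V=17.00V), C2(1μF, Q=15μC, V=15.00V), C3(3μF, Q=16μC, V=5.33V), C4(5μF, Q=14μC, V=2.80V), C5(1μF, Q=2μC, V=2.00V)
Op 1: CLOSE 3-1: Q_total=33.00, C_total=4.00, V=8.25; Q3=24.75, Q1=8.25; dissipated=51.042
Op 2: CLOSE 1-2: Q_total=23.25, C_total=2.00, V=11.62; Q1=11.62, Q2=11.62; dissipated=11.391
Total dissipated: 62.432 μJ

Answer: 62.43 μJ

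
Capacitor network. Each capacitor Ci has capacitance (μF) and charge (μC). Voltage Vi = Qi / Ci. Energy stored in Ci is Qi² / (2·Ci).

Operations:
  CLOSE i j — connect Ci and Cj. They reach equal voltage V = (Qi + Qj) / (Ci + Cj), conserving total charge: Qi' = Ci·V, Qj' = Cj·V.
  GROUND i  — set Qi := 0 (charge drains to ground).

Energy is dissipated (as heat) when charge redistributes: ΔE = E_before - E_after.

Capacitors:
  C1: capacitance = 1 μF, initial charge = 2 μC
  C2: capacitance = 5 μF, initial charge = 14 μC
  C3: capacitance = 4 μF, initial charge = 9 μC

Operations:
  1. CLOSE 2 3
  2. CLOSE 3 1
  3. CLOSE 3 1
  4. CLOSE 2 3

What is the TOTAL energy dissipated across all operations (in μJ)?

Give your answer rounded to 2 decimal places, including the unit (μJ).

Answer: 0.47 μJ

Derivation:
Initial: C1(1μF, Q=2μC, V=2.00V), C2(5μF, Q=14μC, V=2.80V), C3(4μF, Q=9μC, V=2.25V)
Op 1: CLOSE 2-3: Q_total=23.00, C_total=9.00, V=2.56; Q2=12.78, Q3=10.22; dissipated=0.336
Op 2: CLOSE 3-1: Q_total=12.22, C_total=5.00, V=2.44; Q3=9.78, Q1=2.44; dissipated=0.123
Op 3: CLOSE 3-1: Q_total=12.22, C_total=5.00, V=2.44; Q3=9.78, Q1=2.44; dissipated=0.000
Op 4: CLOSE 2-3: Q_total=22.56, C_total=9.00, V=2.51; Q2=12.53, Q3=10.02; dissipated=0.014
Total dissipated: 0.473 μJ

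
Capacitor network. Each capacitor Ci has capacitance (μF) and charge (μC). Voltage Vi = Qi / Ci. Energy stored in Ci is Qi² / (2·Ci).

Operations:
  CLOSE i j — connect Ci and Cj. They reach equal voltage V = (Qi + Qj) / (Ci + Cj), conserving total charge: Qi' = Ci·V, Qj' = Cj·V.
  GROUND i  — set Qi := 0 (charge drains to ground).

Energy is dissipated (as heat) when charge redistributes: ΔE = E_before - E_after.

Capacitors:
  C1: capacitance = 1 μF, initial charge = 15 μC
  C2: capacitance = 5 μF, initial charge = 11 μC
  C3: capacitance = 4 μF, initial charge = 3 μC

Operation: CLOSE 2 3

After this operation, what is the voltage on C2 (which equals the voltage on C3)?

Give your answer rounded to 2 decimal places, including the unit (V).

Initial: C1(1μF, Q=15μC, V=15.00V), C2(5μF, Q=11μC, V=2.20V), C3(4μF, Q=3μC, V=0.75V)
Op 1: CLOSE 2-3: Q_total=14.00, C_total=9.00, V=1.56; Q2=7.78, Q3=6.22; dissipated=2.336

Answer: 1.56 V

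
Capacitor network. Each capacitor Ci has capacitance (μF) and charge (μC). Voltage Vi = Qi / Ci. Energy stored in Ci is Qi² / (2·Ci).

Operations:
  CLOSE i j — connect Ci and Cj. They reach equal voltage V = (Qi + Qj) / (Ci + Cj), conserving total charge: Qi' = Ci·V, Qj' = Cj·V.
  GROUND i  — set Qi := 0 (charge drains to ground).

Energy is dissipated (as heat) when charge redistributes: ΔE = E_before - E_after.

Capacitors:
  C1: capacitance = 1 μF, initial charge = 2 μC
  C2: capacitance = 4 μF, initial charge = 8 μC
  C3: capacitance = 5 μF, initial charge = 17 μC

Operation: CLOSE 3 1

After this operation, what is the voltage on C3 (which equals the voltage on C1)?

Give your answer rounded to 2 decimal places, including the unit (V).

Answer: 3.17 V

Derivation:
Initial: C1(1μF, Q=2μC, V=2.00V), C2(4μF, Q=8μC, V=2.00V), C3(5μF, Q=17μC, V=3.40V)
Op 1: CLOSE 3-1: Q_total=19.00, C_total=6.00, V=3.17; Q3=15.83, Q1=3.17; dissipated=0.817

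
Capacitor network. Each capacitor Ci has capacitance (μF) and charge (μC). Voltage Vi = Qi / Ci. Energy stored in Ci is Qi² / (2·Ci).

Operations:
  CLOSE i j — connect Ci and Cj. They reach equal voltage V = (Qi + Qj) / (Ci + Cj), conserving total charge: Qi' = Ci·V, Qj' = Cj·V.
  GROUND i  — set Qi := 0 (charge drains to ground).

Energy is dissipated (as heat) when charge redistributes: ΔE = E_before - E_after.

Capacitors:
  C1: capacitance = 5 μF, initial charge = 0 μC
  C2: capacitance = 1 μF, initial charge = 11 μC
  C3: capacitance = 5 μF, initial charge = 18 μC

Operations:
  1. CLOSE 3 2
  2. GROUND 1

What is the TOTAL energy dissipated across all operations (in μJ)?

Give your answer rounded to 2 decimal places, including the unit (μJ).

Initial: C1(5μF, Q=0μC, V=0.00V), C2(1μF, Q=11μC, V=11.00V), C3(5μF, Q=18μC, V=3.60V)
Op 1: CLOSE 3-2: Q_total=29.00, C_total=6.00, V=4.83; Q3=24.17, Q2=4.83; dissipated=22.817
Op 2: GROUND 1: Q1=0; energy lost=0.000
Total dissipated: 22.817 μJ

Answer: 22.82 μJ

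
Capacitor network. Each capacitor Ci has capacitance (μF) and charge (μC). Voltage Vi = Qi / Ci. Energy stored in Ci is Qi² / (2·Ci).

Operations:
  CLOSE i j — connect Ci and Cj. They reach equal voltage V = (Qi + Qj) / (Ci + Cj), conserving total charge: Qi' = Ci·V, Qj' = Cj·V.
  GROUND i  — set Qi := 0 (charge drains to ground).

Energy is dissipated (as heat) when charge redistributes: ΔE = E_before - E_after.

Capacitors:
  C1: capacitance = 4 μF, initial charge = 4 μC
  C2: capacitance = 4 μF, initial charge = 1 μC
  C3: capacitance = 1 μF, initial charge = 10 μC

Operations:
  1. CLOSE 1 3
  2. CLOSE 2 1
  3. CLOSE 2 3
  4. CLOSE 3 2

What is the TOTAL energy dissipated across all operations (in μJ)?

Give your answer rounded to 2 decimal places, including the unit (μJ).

Answer: 39.55 μJ

Derivation:
Initial: C1(4μF, Q=4μC, V=1.00V), C2(4μF, Q=1μC, V=0.25V), C3(1μF, Q=10μC, V=10.00V)
Op 1: CLOSE 1-3: Q_total=14.00, C_total=5.00, V=2.80; Q1=11.20, Q3=2.80; dissipated=32.400
Op 2: CLOSE 2-1: Q_total=12.20, C_total=8.00, V=1.52; Q2=6.10, Q1=6.10; dissipated=6.503
Op 3: CLOSE 2-3: Q_total=8.90, C_total=5.00, V=1.78; Q2=7.12, Q3=1.78; dissipated=0.650
Op 4: CLOSE 3-2: Q_total=8.90, C_total=5.00, V=1.78; Q3=1.78, Q2=7.12; dissipated=0.000
Total dissipated: 39.553 μJ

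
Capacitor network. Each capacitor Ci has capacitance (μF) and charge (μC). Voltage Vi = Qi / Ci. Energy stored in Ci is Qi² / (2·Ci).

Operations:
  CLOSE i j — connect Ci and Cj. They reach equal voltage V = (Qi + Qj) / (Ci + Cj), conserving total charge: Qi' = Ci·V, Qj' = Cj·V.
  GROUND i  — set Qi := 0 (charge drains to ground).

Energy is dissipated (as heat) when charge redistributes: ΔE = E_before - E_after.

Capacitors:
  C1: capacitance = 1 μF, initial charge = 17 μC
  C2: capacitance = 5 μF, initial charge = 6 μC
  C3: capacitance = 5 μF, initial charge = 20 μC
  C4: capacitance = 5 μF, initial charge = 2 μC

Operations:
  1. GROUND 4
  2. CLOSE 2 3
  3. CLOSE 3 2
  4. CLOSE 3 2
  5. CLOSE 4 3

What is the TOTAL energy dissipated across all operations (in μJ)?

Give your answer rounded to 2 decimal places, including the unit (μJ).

Initial: C1(1μF, Q=17μC, V=17.00V), C2(5μF, Q=6μC, V=1.20V), C3(5μF, Q=20μC, V=4.00V), C4(5μF, Q=2μC, V=0.40V)
Op 1: GROUND 4: Q4=0; energy lost=0.400
Op 2: CLOSE 2-3: Q_total=26.00, C_total=10.00, V=2.60; Q2=13.00, Q3=13.00; dissipated=9.800
Op 3: CLOSE 3-2: Q_total=26.00, C_total=10.00, V=2.60; Q3=13.00, Q2=13.00; dissipated=0.000
Op 4: CLOSE 3-2: Q_total=26.00, C_total=10.00, V=2.60; Q3=13.00, Q2=13.00; dissipated=0.000
Op 5: CLOSE 4-3: Q_total=13.00, C_total=10.00, V=1.30; Q4=6.50, Q3=6.50; dissipated=8.450
Total dissipated: 18.650 μJ

Answer: 18.65 μJ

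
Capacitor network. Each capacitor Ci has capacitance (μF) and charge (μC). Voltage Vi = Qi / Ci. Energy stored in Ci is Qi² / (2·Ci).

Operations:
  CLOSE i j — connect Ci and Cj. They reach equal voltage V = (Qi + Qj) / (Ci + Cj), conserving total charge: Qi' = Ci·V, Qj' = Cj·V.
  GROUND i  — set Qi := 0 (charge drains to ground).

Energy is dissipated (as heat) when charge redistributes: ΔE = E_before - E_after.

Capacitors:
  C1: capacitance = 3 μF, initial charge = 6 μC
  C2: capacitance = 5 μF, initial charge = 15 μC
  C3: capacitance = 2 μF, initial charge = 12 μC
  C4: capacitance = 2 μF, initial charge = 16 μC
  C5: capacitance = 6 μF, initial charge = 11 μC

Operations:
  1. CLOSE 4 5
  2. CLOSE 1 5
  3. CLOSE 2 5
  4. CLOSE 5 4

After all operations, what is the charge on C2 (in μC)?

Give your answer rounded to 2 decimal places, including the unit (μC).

Initial: C1(3μF, Q=6μC, V=2.00V), C2(5μF, Q=15μC, V=3.00V), C3(2μF, Q=12μC, V=6.00V), C4(2μF, Q=16μC, V=8.00V), C5(6μF, Q=11μC, V=1.83V)
Op 1: CLOSE 4-5: Q_total=27.00, C_total=8.00, V=3.38; Q4=6.75, Q5=20.25; dissipated=28.521
Op 2: CLOSE 1-5: Q_total=26.25, C_total=9.00, V=2.92; Q1=8.75, Q5=17.50; dissipated=1.891
Op 3: CLOSE 2-5: Q_total=32.50, C_total=11.00, V=2.95; Q2=14.77, Q5=17.73; dissipated=0.009
Op 4: CLOSE 5-4: Q_total=24.48, C_total=8.00, V=3.06; Q5=18.36, Q4=6.12; dissipated=0.133
Final charges: Q1=8.75, Q2=14.77, Q3=12.00, Q4=6.12, Q5=18.36

Answer: 14.77 μC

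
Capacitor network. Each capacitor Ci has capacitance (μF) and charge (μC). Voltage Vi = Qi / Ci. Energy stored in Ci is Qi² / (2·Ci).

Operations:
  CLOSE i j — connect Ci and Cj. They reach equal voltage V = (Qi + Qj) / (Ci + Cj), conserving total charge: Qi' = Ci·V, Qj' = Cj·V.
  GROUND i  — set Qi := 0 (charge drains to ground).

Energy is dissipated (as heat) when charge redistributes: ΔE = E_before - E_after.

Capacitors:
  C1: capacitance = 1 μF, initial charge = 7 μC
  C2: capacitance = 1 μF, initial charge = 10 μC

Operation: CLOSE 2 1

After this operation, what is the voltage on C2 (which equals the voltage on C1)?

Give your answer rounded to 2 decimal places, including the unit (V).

Initial: C1(1μF, Q=7μC, V=7.00V), C2(1μF, Q=10μC, V=10.00V)
Op 1: CLOSE 2-1: Q_total=17.00, C_total=2.00, V=8.50; Q2=8.50, Q1=8.50; dissipated=2.250

Answer: 8.50 V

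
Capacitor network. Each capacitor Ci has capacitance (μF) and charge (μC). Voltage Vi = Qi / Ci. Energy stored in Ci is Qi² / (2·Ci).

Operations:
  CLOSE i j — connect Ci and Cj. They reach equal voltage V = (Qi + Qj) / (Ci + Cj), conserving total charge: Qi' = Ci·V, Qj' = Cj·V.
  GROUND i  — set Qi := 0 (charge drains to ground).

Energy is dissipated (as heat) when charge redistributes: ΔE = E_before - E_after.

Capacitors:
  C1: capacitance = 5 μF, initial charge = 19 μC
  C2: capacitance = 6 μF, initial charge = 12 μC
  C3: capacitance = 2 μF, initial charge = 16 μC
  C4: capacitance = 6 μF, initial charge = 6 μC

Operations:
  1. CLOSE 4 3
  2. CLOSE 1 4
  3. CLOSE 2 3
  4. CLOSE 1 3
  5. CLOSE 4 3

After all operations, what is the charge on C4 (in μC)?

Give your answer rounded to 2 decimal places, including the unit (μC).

Initial: C1(5μF, Q=19μC, V=3.80V), C2(6μF, Q=12μC, V=2.00V), C3(2μF, Q=16μC, V=8.00V), C4(6μF, Q=6μC, V=1.00V)
Op 1: CLOSE 4-3: Q_total=22.00, C_total=8.00, V=2.75; Q4=16.50, Q3=5.50; dissipated=36.750
Op 2: CLOSE 1-4: Q_total=35.50, C_total=11.00, V=3.23; Q1=16.14, Q4=19.36; dissipated=1.503
Op 3: CLOSE 2-3: Q_total=17.50, C_total=8.00, V=2.19; Q2=13.12, Q3=4.38; dissipated=0.422
Op 4: CLOSE 1-3: Q_total=20.51, C_total=7.00, V=2.93; Q1=14.65, Q3=5.86; dissipated=0.772
Op 5: CLOSE 4-3: Q_total=25.22, C_total=8.00, V=3.15; Q4=18.92, Q3=6.31; dissipated=0.066
Final charges: Q1=14.65, Q2=13.12, Q3=6.31, Q4=18.92

Answer: 18.92 μC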